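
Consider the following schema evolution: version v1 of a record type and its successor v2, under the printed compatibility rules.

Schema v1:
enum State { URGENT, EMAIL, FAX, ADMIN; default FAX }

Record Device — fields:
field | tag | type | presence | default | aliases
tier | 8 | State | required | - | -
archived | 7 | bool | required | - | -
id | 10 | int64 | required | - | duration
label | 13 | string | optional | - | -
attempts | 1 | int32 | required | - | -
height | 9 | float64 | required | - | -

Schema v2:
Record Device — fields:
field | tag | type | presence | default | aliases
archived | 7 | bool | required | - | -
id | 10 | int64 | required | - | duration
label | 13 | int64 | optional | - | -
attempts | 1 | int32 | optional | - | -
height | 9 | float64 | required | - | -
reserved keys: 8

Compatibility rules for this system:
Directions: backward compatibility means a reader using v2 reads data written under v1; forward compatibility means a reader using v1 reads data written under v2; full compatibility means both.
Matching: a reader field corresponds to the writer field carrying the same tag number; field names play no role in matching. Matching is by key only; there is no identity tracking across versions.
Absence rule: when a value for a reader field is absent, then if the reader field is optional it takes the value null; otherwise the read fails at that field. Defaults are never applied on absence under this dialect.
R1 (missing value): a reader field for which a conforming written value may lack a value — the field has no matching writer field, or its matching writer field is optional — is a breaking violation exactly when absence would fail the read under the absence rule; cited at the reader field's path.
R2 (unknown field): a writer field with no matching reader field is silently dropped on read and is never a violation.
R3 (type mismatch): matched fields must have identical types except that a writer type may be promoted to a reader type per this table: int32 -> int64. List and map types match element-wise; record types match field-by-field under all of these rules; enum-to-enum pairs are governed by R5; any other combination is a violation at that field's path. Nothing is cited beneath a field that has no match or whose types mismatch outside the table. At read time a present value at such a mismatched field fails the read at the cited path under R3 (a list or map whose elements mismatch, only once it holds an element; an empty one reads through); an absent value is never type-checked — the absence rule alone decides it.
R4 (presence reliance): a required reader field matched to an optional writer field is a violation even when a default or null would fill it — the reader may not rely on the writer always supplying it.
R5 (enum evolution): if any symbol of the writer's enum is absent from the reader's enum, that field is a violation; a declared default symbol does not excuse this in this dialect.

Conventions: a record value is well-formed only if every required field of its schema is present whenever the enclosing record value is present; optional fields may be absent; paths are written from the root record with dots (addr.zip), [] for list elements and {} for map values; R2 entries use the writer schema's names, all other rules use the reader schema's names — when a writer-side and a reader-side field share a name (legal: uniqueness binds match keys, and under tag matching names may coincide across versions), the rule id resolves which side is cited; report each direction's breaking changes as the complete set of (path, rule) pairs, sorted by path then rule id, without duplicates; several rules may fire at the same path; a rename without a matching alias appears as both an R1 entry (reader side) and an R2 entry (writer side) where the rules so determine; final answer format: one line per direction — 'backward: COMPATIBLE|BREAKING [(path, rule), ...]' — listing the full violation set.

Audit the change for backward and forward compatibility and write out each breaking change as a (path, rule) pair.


arrows below run writer -> reader for Device
backward analysis of Device with v2 as reader and v1 as writer:
  writer required, bool -> bool: reader archived maps from writer archived
  writer required, int64 -> int64: reader id maps from writer id
  writer optional, string -> int64: reader label maps from writer label
  writer required, int32 -> int32: reader attempts maps from writer attempts
  writer required, float64 -> float64: reader height maps from writer height
  writer tier: unknown to reader
  breaking: (label, R3)
  backward on Device therefore BREAKING (1)
forward analysis of Device with v1 as reader and v2 as writer:
  tier: no writer-side match
  writer required, bool -> bool: reader archived maps from writer archived
  writer required, int64 -> int64: reader id maps from writer id
  writer optional, int64 -> string: reader label maps from writer label
  writer optional, int32 -> int32: reader attempts maps from writer attempts
  writer required, float64 -> float64: reader height maps from writer height
  breaking: (attempts, R1)
  breaking: (attempts, R4)
  breaking: (label, R3)
  breaking: (tier, R1)
  forward on Device therefore BREAKING (4)

backward: BREAKING [(label, R3)]; forward: BREAKING [(attempts, R1), (attempts, R4), (label, R3), (tier, R1)]


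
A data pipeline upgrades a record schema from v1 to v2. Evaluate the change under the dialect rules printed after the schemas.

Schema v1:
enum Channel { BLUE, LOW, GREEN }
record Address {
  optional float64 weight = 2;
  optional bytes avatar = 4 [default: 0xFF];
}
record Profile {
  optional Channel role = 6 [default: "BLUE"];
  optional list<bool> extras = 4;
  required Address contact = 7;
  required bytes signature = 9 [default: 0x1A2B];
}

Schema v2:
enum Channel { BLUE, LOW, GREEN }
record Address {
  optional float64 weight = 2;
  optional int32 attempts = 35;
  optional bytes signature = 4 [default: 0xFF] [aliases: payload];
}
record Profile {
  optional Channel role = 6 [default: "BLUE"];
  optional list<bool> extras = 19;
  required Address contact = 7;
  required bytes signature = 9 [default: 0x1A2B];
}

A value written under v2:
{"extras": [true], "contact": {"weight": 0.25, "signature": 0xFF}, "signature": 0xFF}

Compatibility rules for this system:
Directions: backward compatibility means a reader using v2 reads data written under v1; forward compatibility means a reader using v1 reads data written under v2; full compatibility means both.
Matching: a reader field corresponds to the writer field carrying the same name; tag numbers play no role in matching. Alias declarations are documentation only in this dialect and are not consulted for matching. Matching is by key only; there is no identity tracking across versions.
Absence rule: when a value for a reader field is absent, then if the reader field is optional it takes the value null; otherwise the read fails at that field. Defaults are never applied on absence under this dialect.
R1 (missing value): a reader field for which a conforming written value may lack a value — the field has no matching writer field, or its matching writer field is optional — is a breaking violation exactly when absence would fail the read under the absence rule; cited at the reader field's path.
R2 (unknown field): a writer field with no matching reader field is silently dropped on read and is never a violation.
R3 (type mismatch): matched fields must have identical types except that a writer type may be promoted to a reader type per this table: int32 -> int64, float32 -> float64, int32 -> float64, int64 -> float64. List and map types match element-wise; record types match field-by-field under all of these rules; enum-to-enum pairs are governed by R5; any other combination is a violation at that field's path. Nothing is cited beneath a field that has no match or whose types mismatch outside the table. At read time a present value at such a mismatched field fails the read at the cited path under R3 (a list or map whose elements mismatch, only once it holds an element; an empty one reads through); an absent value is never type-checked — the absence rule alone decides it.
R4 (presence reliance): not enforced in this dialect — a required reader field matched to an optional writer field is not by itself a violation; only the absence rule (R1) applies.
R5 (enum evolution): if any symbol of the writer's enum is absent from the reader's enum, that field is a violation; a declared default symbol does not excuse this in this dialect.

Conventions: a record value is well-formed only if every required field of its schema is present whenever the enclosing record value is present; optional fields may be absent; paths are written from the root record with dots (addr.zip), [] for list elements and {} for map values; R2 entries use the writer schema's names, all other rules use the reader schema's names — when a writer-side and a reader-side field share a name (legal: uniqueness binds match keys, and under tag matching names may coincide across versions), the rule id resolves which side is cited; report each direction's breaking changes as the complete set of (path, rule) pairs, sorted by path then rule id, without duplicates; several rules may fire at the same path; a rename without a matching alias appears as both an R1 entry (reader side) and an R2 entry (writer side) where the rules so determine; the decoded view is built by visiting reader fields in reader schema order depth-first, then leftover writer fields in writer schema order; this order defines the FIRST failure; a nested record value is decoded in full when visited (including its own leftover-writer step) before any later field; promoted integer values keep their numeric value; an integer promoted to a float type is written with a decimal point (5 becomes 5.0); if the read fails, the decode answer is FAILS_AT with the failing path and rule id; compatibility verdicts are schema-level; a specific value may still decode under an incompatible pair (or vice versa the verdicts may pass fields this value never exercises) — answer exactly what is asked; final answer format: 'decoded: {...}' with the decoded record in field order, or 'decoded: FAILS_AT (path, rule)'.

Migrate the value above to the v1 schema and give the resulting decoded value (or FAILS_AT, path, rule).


decoded: {"role": null, "extras": [true], "contact": {"weight": 0.25, "avatar": null}, "signature": 0xFF}

the writer's type comes first in each Profile pair
decoding the Profile value with the v1 reader:
  role := null (absent, optional -> null)
  extras := [true]
  contact.weight := 0.25
  contact.avatar := null (absent, optional -> null)
  writer contact.signature: unknown -> dropped
  signature := 0xFF
  => decoded: {"role": null, "extras": [true], "contact": {"weight": 0.25, "avatar": null}, "signature": 0xFF}
checking off the Profile differences that do not matter here:
  field extras in record Profile: tag 4 changed to 19 -> triggers nothing under the printed rules; the Profile answer is the same either way
  added field attempts to record Address: optional int32, tag 35 (in v2 it sits immediately before signature) -> triggers nothing under the printed rules; the Profile answer is the same either way


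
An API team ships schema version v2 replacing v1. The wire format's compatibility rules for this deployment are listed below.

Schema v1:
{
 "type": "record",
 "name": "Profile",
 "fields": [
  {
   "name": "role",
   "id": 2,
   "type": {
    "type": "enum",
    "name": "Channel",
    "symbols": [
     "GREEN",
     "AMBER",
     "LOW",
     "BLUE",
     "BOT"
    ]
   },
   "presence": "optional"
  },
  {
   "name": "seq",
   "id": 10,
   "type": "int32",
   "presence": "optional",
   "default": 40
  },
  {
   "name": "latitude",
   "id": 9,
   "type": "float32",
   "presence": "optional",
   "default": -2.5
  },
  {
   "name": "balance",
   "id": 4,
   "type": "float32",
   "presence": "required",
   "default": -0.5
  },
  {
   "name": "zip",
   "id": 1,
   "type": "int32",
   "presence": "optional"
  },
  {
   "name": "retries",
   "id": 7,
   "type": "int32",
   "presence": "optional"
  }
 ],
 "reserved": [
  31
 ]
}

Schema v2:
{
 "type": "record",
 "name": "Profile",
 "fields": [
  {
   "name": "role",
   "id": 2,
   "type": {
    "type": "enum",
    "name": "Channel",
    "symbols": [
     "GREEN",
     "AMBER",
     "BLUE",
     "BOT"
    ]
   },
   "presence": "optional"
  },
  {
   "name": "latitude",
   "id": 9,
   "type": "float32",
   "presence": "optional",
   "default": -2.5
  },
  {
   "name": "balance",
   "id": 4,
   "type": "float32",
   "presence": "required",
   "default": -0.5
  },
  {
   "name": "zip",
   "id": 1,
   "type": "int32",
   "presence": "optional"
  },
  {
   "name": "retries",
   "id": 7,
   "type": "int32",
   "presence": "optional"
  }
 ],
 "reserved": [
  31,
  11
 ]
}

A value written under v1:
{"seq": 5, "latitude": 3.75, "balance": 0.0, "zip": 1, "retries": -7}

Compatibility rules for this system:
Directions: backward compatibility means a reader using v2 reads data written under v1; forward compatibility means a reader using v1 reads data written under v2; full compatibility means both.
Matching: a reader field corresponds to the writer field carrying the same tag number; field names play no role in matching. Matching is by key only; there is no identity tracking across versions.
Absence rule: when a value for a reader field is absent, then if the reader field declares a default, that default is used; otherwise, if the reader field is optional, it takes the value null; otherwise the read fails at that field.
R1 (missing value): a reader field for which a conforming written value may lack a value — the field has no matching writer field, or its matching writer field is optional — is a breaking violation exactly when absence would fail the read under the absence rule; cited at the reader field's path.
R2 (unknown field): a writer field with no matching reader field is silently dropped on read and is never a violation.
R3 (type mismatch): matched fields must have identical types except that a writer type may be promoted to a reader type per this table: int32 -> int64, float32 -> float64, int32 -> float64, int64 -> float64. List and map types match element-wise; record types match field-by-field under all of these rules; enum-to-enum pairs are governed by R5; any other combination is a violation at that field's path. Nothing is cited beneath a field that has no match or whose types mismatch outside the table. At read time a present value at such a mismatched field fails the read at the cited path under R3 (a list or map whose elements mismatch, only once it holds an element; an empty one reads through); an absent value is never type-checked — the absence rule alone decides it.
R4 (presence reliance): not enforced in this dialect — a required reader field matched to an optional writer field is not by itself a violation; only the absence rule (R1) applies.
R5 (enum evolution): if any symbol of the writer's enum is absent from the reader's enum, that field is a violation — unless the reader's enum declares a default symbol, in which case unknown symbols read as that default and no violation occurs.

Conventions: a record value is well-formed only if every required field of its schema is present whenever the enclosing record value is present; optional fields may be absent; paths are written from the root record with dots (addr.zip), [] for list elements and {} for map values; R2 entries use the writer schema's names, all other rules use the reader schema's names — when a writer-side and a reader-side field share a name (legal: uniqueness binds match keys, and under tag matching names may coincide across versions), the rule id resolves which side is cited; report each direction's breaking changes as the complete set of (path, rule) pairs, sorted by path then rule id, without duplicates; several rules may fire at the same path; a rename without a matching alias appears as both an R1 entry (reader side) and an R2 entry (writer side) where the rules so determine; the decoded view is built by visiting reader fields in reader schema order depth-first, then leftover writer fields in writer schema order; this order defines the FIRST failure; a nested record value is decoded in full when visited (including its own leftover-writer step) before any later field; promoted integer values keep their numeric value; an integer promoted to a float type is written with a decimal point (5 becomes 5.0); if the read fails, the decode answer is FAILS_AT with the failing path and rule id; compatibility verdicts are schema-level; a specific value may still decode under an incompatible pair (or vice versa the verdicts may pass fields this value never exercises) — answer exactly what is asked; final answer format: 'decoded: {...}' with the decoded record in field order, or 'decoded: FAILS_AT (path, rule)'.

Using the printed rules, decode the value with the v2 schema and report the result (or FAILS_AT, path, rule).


decoded: {"role": null, "latitude": 3.75, "balance": 0.0, "zip": 1, "retries": -7}

each type pair in Profile: writer, then reader
migrating the Profile value to v2:
  role := null (absent, optional -> null)
  latitude := 3.75
  balance := 0.0
  zip := 1
  retries := -7
  writer seq: unknown -> dropped
  => decoded: {"role": null, "latitude": 3.75, "balance": 0.0, "zip": 1, "retries": -7}
checking off the Profile differences that do not matter here:
  enum Channel (field role in record Profile): symbol LOW removed -> shifts the Profile verdicts, not this decode


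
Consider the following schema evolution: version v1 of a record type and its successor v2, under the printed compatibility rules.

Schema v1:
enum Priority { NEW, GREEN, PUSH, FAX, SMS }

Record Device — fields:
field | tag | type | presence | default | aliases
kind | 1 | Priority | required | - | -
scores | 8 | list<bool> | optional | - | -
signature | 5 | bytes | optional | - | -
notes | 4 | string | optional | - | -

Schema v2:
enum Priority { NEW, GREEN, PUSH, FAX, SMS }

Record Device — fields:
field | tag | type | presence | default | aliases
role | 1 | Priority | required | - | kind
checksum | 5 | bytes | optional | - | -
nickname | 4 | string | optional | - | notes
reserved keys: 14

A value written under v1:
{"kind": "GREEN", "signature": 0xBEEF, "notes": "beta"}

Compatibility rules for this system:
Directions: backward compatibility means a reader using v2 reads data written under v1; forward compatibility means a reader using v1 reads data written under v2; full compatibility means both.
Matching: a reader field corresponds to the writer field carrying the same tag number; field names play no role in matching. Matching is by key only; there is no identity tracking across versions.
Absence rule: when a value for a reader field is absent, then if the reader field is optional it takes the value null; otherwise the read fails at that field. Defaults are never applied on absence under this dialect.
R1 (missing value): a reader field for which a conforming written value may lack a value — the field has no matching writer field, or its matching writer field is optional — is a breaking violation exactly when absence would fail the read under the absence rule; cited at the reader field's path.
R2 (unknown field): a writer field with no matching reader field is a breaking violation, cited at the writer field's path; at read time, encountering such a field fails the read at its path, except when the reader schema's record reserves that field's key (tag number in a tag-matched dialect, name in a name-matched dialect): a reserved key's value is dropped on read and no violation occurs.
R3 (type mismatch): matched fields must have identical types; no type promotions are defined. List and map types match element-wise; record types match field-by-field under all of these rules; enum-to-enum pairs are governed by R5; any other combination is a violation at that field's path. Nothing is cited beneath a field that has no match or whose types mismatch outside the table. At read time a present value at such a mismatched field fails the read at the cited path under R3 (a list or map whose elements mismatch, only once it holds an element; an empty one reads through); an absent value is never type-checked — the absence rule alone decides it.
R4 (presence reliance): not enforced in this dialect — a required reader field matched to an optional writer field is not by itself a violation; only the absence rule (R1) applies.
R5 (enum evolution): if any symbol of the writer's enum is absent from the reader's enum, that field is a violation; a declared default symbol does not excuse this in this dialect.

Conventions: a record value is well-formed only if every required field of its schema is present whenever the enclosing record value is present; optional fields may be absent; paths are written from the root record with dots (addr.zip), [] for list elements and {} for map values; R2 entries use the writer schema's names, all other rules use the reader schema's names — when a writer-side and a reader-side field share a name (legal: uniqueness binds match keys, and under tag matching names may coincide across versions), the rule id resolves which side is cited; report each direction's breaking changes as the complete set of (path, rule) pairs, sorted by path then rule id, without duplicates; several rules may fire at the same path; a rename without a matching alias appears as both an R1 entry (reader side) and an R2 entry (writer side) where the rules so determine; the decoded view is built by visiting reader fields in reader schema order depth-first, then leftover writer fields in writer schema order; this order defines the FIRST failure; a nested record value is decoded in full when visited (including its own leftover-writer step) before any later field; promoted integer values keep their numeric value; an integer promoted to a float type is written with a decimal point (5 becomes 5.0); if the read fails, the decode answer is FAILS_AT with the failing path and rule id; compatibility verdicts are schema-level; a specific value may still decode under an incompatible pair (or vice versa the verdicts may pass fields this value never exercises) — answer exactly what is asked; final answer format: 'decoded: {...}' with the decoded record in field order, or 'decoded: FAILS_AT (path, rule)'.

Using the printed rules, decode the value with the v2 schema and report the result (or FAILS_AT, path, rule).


arrows below run writer -> reader for Device
decoding the Device value with the v2 reader:
  role := "GREEN" (from writer kind)
  checksum := 0xBEEF (from writer signature)
  nickname := "beta" (from writer notes)
  => decoded: {"role": "GREEN", "checksum": 0xBEEF, "nickname": "beta"}

decoded: {"role": "GREEN", "checksum": 0xBEEF, "nickname": "beta"}


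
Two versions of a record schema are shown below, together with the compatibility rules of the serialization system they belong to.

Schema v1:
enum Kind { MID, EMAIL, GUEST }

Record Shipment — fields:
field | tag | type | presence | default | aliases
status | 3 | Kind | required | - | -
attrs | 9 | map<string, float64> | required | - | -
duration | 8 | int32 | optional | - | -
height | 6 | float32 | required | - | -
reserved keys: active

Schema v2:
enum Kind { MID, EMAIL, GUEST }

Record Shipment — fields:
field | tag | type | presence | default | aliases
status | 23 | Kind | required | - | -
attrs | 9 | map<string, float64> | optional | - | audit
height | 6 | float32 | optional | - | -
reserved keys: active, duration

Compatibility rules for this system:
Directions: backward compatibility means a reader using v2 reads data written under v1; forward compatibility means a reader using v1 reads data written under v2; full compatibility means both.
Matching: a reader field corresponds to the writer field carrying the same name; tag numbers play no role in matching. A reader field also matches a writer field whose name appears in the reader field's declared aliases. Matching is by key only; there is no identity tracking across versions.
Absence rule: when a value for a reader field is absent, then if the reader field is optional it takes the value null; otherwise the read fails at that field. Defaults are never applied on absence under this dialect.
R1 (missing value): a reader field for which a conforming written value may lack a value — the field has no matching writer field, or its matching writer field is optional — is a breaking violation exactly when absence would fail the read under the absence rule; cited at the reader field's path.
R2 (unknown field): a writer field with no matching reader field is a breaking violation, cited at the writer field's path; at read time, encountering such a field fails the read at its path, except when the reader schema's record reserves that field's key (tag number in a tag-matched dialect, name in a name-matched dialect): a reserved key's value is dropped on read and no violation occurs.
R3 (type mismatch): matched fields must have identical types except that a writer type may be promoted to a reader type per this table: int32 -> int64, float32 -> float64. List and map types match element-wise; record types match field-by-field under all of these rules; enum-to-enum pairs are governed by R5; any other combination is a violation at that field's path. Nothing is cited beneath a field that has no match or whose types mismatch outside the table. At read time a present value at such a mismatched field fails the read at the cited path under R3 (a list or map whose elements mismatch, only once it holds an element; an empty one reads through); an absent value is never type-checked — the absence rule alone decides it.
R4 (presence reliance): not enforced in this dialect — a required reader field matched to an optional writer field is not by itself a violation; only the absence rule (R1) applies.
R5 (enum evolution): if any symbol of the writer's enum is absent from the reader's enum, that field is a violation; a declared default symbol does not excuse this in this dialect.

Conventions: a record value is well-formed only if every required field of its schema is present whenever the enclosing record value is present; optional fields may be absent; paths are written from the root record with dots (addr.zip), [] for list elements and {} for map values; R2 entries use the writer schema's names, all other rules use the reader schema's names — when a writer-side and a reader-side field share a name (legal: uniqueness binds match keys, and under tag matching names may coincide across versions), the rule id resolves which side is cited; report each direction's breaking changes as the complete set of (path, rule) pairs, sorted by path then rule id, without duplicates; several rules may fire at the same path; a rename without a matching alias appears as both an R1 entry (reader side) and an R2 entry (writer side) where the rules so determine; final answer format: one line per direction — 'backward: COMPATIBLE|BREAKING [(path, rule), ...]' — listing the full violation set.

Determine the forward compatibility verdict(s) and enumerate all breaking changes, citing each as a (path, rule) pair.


the writer's type comes first in each Shipment pair
forward for Shipment (reader v1, writer v2):
  status <- status (Kind -> Kind, writer required)
  attrs <- attrs (map<string, float64> -> map<string, float64>, writer optional)
  no writer field matches reader duration
  height <- height (float32 -> float32, writer optional)
  R1 fires at attrs
  R1 fires at height
  => forward: BREAKING (2)
checking off the Shipment differences that do not matter here:
  removed field duration from record Shipment (its key "duration" joins the reserved list) -> fires no rule on Shipment, leaving the asked answer as it is
  field status in record Shipment: tag 3 changed to 23 -> fires no rule on Shipment, leaving the asked answer as it is

forward: BREAKING [(attrs, R1), (height, R1)]


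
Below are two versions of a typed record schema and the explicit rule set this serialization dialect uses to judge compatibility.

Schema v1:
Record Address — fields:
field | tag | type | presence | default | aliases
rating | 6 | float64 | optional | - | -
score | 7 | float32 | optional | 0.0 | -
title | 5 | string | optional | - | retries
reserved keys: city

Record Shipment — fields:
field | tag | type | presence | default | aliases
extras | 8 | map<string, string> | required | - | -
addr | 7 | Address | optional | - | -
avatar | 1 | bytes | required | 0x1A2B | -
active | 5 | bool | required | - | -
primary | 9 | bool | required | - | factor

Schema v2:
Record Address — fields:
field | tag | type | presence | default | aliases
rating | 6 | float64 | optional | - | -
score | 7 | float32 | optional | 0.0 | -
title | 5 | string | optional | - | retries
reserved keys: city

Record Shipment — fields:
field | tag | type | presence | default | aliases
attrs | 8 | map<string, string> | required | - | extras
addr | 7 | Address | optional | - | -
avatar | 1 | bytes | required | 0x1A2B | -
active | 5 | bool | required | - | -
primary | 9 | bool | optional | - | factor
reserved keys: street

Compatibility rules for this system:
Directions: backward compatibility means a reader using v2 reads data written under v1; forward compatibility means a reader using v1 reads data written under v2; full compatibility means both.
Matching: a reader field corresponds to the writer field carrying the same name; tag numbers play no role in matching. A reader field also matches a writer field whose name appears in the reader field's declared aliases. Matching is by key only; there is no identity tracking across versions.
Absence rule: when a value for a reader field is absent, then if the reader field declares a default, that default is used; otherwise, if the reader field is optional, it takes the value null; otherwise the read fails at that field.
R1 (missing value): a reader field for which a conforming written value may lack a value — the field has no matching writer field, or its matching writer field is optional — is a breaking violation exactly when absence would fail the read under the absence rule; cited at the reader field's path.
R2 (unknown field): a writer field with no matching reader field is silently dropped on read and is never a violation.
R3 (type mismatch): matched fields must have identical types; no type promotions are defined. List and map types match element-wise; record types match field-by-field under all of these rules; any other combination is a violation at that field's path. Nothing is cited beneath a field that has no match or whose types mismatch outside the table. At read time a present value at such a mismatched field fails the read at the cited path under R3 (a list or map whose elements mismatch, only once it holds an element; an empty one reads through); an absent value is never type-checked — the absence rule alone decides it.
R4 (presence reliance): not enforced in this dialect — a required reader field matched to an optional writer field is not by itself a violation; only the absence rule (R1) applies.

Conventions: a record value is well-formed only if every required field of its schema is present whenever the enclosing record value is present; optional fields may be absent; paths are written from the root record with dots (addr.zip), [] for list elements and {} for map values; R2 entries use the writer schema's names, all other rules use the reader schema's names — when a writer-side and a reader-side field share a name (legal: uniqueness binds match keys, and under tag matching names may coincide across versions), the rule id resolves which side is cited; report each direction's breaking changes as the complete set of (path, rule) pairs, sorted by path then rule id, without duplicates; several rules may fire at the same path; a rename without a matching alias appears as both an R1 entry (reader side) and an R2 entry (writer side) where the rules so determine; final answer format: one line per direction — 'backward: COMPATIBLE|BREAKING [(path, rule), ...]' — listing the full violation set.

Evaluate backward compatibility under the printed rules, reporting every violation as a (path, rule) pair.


backward: COMPATIBLE []

in Shipment below, arrows point writer -> reader
backward analysis of Shipment with v2 as reader and v1 as writer:
  attrs <- extras (map<string, string> -> map<string, string>, writer required)
  addr <- addr (Address -> Address, writer optional)
  avatar <- avatar (bytes -> bytes, writer required)
  active <- active (bool -> bool, writer required)
  primary <- primary (bool -> bool, writer required)
  addr.rating <- addr.rating (float64 -> float64, writer optional)
  addr.score <- addr.score (float32 -> float32, writer optional)
  addr.title <- addr.title (string -> string, writer optional)
  => no violations; backward on Shipment: COMPATIBLE
the rest of the Shipment diff is inert for this question:
  renamed field extras to attrs in record Shipment (alias extras declared on the renamed field) -> fires only in the forward direction of Shipment, which is not asked here
  field primary in record Shipment: required changed to optional -> fires only in the forward direction of Shipment, which is not asked here


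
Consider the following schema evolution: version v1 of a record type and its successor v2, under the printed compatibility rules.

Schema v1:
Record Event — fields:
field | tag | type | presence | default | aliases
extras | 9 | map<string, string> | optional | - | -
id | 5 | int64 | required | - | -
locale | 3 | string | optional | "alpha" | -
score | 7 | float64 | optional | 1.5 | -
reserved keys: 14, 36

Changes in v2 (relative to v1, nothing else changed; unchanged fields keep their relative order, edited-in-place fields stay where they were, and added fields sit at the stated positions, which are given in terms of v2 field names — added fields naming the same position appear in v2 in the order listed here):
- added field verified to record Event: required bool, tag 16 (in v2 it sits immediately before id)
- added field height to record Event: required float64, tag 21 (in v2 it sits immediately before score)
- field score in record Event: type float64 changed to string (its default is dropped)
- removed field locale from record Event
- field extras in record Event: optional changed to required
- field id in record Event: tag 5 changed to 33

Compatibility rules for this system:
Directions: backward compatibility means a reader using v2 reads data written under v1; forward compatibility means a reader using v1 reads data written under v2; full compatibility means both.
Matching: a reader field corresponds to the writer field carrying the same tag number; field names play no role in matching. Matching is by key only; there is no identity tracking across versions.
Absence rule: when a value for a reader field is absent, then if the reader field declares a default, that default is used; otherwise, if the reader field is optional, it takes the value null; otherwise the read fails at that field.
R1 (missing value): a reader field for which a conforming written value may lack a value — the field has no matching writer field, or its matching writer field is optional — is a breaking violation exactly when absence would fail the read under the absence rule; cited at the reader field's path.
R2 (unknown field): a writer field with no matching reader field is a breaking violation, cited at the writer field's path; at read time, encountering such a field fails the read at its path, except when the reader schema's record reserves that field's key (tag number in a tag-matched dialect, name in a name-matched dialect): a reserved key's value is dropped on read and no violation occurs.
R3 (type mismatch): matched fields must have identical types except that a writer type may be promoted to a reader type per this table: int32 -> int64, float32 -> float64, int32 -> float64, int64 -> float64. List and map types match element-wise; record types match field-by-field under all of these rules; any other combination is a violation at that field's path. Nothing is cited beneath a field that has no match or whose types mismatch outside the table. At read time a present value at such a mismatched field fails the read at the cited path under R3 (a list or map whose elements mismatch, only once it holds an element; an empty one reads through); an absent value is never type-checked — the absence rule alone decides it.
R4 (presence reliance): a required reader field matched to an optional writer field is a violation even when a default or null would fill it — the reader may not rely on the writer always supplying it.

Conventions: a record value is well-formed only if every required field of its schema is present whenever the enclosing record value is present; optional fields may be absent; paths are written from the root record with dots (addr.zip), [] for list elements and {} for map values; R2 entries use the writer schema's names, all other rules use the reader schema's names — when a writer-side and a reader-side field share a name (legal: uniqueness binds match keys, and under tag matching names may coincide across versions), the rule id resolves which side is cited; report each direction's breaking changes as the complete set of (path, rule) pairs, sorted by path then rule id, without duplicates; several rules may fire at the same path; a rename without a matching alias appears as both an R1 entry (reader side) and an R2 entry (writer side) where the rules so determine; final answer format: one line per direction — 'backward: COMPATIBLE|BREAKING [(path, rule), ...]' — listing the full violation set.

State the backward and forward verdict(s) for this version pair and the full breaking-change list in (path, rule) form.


backward: BREAKING [(extras, R1), (extras, R4), (height, R1), (id, R1), (id, R2), (locale, R2), (score, R3), (verified, R1)]; forward: BREAKING [(height, R2), (id, R1), (id, R2), (score, R3), (verified, R2)]

arrows below run writer -> reader for Event
backward pass over Event, reader schema v2, writer schema v1:
  extras: map<string, string> -> map<string, string>, writer optional; from extras
  no writer field matches reader verified
  no writer field matches reader id
  no writer field matches reader height
  score: float64 -> string, writer optional; from score
  writer id: unknown to reader
  writer locale: unknown to reader
  violation R1 at extras
  violation R4 at extras
  violation R1 at height
  violation R1 at id
  violation R2 at id
  violation R2 at locale
  violation R3 at score
  violation R1 at verified
  => backward: BREAKING (8)
forward pass over Event, reader schema v1, writer schema v2:
  extras: map<string, string> -> map<string, string>, writer required; from extras
  no writer field matches reader id
  no writer field matches reader locale
  score: string -> float64, writer optional; from score
  writer verified: unknown to reader
  writer id: unknown to reader
  writer height: unknown to reader
  violation R2 at height
  violation R1 at id
  violation R2 at id
  violation R3 at score
  violation R2 at verified
  => forward: BREAKING (5)


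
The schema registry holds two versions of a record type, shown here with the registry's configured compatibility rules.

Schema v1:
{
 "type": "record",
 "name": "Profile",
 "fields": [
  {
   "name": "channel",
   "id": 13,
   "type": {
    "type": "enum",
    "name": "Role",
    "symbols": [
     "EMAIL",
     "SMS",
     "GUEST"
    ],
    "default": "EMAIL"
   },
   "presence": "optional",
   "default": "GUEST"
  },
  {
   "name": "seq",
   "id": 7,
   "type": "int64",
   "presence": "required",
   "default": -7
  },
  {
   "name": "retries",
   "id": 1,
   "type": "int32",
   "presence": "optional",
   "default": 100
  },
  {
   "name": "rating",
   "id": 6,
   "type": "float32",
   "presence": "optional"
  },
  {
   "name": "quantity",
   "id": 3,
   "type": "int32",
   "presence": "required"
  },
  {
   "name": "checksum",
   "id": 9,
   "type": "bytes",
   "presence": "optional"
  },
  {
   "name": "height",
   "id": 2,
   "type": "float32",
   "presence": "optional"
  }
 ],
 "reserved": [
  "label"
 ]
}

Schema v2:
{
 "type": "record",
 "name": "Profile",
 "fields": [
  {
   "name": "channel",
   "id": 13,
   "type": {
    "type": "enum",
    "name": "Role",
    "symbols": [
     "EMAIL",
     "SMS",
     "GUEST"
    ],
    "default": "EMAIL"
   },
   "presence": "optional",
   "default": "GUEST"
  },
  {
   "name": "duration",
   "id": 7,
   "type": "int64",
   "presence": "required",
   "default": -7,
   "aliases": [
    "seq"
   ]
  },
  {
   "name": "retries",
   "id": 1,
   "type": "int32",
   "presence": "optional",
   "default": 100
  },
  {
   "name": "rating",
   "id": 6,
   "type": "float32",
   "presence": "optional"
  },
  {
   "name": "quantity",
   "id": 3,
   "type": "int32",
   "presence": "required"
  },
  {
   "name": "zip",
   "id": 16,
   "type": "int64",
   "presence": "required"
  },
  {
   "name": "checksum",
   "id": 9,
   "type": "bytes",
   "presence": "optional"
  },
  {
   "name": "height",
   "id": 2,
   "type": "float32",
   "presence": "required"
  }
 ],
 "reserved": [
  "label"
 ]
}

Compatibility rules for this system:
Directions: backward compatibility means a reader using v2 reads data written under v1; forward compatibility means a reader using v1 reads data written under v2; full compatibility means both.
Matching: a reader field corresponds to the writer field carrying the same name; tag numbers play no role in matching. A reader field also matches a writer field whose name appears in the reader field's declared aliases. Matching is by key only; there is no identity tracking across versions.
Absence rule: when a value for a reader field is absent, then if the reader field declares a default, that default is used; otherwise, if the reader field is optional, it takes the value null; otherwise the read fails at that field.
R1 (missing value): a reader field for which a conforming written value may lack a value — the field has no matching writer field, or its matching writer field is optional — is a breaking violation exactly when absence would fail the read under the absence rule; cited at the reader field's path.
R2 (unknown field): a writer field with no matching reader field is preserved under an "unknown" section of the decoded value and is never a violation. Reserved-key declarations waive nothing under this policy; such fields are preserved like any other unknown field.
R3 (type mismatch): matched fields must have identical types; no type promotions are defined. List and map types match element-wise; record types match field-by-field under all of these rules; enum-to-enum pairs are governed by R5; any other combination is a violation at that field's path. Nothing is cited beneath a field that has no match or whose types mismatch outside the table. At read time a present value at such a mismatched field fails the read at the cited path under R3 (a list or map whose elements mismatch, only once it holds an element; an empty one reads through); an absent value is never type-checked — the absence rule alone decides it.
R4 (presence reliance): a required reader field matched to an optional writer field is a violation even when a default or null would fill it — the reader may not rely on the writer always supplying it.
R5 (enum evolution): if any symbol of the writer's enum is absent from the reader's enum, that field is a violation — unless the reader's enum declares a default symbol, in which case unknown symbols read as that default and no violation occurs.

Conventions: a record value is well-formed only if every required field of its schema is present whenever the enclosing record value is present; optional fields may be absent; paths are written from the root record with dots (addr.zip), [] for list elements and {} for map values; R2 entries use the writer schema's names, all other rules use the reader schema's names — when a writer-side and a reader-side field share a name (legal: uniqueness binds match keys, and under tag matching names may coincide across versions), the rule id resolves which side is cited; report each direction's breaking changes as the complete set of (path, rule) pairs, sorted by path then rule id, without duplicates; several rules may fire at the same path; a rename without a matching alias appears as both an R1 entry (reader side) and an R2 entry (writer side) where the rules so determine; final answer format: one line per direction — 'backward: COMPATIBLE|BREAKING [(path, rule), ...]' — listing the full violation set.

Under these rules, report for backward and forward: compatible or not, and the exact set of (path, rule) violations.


backward: BREAKING [(height, R1), (height, R4), (zip, R1)]; forward: COMPATIBLE []

arrows below run writer -> reader for Profile
backward pass over Profile, reader schema v2, writer schema v1:
  writer optional, Role -> Role: reader channel maps from writer channel
  writer required, int64 -> int64: reader duration maps from writer seq
  writer optional, int32 -> int32: reader retries maps from writer retries
  writer optional, float32 -> float32: reader rating maps from writer rating
  writer required, int32 -> int32: reader quantity maps from writer quantity
  no writer field matches reader zip
  writer optional, bytes -> bytes: reader checksum maps from writer checksum
  writer optional, float32 -> float32: reader height maps from writer height
  breaking: (height, R1)
  breaking: (height, R4)
  breaking: (zip, R1)
  => 3 violation(s): backward is BREAKING for Profile
forward pass over Profile, reader schema v1, writer schema v2:
  writer optional, Role -> Role: reader channel maps from writer channel
  no writer field matches reader seq
  writer optional, int32 -> int32: reader retries maps from writer retries
  writer optional, float32 -> float32: reader rating maps from writer rating
  writer required, int32 -> int32: reader quantity maps from writer quantity
  writer optional, bytes -> bytes: reader checksum maps from writer checksum
  writer required, float32 -> float32: reader height maps from writer height
  duration (writer side), unknown to reader
  zip (writer side), unknown to reader
  => no violations; forward on Profile: COMPATIBLE
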